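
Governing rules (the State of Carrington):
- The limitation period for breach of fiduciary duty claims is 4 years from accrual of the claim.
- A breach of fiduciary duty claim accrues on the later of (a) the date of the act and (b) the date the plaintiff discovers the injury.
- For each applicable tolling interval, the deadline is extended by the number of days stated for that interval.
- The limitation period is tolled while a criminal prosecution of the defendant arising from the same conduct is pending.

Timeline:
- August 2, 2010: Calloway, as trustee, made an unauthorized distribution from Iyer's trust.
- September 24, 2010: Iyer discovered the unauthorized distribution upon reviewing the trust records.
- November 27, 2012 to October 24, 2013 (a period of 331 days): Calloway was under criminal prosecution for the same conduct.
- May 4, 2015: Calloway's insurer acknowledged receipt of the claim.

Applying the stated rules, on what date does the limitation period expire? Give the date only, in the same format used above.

Taking the later of the act (August 2, 2010) and discovery (September 24, 2010), the claim accrued on September 24, 2010.
4 years from September 24, 2010 is September 24, 2014.
The pending criminal prosecution from November 27, 2012 to October 24, 2013 tolled the period for 331 days, extending the deadline to August 21, 2015.
Nothing else in the chronology tolls or restarts the period.

August 21, 2015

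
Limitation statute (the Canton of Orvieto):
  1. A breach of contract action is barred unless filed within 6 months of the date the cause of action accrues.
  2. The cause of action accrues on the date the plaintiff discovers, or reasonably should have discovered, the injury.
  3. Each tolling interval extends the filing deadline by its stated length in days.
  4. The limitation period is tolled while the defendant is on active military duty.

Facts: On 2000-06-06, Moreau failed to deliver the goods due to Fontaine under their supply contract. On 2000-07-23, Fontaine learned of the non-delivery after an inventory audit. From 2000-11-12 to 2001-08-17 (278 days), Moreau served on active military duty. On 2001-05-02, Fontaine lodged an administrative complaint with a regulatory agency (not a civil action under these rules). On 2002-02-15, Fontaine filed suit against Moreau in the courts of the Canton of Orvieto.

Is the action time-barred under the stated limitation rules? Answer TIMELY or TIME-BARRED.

TIME-BARRED

Accrual is tied to discovery, so the period began on 2000-07-23 rather than on 2000-06-06 when the act occurred.
6 months from 2000-07-23 is 2001-01-23.
The defendant's active military service from 2000-11-12 to 2001-08-17 tolled the period for 278 days, extending the deadline to 2001-10-28.
The other events in the timeline have no effect on the limitation period under the stated rules.
Fontaine filed on 2002-02-15, after the 2001-10-28 deadline, so the action is time-barred.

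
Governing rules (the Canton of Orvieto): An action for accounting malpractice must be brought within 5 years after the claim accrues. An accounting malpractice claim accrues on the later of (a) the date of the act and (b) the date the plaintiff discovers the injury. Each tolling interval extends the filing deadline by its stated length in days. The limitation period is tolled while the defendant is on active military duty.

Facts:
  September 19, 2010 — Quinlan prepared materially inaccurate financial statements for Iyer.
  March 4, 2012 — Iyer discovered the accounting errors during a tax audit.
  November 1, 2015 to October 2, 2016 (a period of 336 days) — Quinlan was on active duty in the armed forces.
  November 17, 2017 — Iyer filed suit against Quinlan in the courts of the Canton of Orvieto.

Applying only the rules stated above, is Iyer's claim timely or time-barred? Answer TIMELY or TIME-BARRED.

The claim accrued on March 4, 2012 — the later of the September 19, 2010 act and the March 4, 2012 discovery.
5 years from March 4, 2012 is March 4, 2017.
The defendant's active military service from November 1, 2015 to October 2, 2016 tolled the period for 336 days, extending the deadline to February 3, 2018.
Iyer filed on November 17, 2017, before the February 3, 2018 deadline, so the action is timely.

TIMELY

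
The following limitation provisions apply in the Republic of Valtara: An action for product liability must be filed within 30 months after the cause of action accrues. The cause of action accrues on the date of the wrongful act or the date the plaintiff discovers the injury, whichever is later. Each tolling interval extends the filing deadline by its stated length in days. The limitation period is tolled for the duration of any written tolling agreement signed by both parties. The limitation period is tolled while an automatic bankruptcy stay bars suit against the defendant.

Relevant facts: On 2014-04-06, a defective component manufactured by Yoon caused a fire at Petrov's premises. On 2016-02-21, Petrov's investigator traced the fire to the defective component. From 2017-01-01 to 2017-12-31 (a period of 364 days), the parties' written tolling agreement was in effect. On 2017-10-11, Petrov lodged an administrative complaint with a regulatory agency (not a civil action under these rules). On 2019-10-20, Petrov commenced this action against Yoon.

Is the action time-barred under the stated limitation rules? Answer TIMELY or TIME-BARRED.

Taking the later of the act (2014-04-06) and discovery (2016-02-21), the claim accrued on 2016-02-21.
Adding the 30 months base period to 2016-02-21 gives a deadline of 2018-08-21, before any tolling.
The period was tolled for 364 days by the written tolling agreement (2017-01-01 to 2017-12-31), pushing the deadline to 2019-08-20.
None of the other events listed affects the running of the period under the stated rules.
Filing on 2019-10-20 missed the 2019-08-20 deadline — the action is time-barred.

TIME-BARRED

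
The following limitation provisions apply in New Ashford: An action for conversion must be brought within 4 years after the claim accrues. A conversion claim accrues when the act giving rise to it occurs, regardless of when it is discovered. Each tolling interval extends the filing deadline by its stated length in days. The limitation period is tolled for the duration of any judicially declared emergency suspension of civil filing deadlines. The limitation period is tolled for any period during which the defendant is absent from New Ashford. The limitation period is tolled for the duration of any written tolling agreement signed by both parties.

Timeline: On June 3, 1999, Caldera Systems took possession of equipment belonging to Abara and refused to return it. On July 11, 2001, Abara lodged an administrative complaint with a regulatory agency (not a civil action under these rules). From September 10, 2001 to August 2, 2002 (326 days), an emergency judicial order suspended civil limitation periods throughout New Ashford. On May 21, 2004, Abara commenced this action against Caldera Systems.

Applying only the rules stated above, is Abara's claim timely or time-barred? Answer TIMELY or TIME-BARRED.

TIME-BARRED

The claim accrued on June 3, 1999, when the wrongful act occurred.
Adding the 4 years base period to June 3, 1999 gives a deadline of June 3, 2003, before any tolling.
Because the emergency suspension of filing deadlines ran from September 10, 2001 to August 2, 2002, the deadline is extended by 326 days to April 24, 2004.
Nothing else in the chronology tolls or restarts the period.
Filing on May 21, 2004 missed the April 24, 2004 deadline — the action is time-barred.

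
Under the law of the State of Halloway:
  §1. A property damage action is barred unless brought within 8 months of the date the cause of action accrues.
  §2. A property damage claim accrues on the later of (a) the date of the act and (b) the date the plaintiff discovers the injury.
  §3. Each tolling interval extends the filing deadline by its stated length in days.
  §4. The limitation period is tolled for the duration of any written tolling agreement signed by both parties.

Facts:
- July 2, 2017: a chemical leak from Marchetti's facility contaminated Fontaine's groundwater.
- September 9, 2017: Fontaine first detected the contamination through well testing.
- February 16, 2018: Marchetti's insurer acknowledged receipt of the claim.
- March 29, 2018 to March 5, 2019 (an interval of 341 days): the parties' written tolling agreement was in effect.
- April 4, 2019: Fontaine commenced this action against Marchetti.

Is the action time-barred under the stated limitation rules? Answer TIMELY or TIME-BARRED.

TIMELY

Because discovery on September 9, 2017 post-dates the July 2, 2017 act, accrual under the later-of rule falls on September 9, 2017.
The untolled deadline — 8 months after September 9, 2017 — is May 9, 2018.
Because the written tolling agreement ran from March 29, 2018 to March 5, 2019, the deadline is extended by 341 days to April 15, 2019.
None of the other events listed affects the running of the period under the stated rules.
Filing on April 4, 2019 beat the April 15, 2019 deadline — the action is timely.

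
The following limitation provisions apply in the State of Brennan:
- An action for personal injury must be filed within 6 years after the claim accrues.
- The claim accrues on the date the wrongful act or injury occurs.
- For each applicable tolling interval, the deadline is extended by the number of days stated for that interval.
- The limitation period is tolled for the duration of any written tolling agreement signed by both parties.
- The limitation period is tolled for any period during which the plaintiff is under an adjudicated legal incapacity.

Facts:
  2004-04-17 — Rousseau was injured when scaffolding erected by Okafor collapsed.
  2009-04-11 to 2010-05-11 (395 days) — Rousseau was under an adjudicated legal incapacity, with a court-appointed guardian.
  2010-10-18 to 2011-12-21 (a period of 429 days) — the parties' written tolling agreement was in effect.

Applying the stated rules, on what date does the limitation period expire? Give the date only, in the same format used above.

2012-07-19

The claim accrued on 2004-04-17, when the wrongful act occurred.
Adding the 6 years base period to 2004-04-17 gives a deadline of 2010-04-17, before any tolling.
Because the plaintiff's legal incapacity ran from 2009-04-11 to 2010-05-11, the deadline is extended by 395 days to 2011-05-17.
The period was tolled for 429 days by the written tolling agreement (2010-10-18 to 2011-12-21), pushing the deadline to 2012-07-19.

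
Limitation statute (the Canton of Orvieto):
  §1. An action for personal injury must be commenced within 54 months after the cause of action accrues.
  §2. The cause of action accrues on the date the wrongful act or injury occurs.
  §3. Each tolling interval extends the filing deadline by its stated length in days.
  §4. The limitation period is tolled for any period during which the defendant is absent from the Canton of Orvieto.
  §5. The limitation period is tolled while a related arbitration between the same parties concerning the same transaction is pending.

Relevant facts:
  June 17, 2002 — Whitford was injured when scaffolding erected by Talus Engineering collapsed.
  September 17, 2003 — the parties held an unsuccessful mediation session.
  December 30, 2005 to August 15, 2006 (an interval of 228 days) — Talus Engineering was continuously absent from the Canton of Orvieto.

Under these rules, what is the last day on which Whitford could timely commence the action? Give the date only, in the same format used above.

August 2, 2007

The limitation period began to run on June 17, 2002.
The untolled deadline — 54 months after June 17, 2002 — is December 17, 2006.
Because the defendant's absence from the jurisdiction ran from December 30, 2005 to August 15, 2006, the deadline is extended by 228 days to August 2, 2007.
None of the other events listed affects the running of the period under the stated rules.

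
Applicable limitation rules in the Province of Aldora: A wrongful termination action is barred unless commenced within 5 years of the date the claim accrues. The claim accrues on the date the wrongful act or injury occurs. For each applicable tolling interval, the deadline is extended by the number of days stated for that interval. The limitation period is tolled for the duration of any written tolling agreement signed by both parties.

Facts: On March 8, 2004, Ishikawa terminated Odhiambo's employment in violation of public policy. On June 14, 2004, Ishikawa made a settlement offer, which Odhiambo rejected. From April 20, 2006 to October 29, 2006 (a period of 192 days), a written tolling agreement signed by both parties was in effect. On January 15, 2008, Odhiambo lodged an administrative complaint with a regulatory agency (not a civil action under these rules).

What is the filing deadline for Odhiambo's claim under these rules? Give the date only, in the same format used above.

The claim accrued on March 8, 2004, when the wrongful act occurred.
The untolled deadline — 5 years after March 8, 2004 — is March 8, 2009.
Because the written tolling agreement ran from April 20, 2006 to October 29, 2006, the deadline is extended by 192 days to September 16, 2009.
The other events in the timeline have no effect on the limitation period under the stated rules.

September 16, 2009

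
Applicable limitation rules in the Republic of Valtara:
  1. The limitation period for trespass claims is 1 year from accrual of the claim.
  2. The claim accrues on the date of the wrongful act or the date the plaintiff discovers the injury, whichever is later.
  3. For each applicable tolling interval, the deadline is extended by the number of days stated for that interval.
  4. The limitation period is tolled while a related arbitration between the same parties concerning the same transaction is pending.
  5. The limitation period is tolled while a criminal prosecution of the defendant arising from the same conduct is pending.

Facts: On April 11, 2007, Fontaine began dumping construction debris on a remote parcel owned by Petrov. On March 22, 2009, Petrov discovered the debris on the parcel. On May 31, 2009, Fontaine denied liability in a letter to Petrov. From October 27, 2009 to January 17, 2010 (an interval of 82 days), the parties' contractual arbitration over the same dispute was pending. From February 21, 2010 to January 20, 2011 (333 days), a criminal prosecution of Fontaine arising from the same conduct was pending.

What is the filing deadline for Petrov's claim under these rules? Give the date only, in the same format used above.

May 11, 2011

Taking the later of the act (April 11, 2007) and discovery (March 22, 2009), the claim accrued on March 22, 2009.
1 year from March 22, 2009 is March 22, 2010.
The pending related arbitration from October 27, 2009 to January 17, 2010 tolled the period for 82 days, extending the deadline to June 12, 2010.
The period was tolled for 333 days by the pending criminal prosecution (February 21, 2010 to January 20, 2011), pushing the deadline to May 11, 2011.
Nothing else in the chronology tolls or restarts the period.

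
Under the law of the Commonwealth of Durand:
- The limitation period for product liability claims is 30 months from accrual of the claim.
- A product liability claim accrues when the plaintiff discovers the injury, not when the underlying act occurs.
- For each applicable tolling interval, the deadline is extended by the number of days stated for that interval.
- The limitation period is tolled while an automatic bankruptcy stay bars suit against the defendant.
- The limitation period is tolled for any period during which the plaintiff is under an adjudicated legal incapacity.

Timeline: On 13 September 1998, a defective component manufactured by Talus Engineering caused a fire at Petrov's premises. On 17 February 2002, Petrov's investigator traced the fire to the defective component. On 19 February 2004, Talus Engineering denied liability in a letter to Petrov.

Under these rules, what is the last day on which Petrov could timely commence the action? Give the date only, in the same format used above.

17 August 2004

The claim did not accrue until Petrov discovered the injury on 17 February 2002; the 13 September 1998 act date does not start the clock under the stated rule.
Adding the 30 months base period to 17 February 2002 gives a deadline of 17 August 2004, before any tolling.
Nothing else in the chronology tolls or restarts the period.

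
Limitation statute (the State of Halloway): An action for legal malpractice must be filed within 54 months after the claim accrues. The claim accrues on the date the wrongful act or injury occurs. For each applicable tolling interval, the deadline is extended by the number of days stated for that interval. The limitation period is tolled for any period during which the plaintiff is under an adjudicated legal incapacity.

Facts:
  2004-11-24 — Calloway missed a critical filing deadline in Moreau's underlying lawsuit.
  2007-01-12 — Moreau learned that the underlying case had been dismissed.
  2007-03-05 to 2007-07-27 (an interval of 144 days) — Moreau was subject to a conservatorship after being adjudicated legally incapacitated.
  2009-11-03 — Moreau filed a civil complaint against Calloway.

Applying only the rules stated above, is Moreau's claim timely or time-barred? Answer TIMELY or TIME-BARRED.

The claim accrued on 2004-11-24, when the wrongful act occurred; under the stated occurrence rule the 2007-01-12 discovery does not delay accrual.
54 months from 2004-11-24 is 2009-05-24.
The plaintiff's legal incapacity from 2007-03-05 to 2007-07-27 tolled the period for 144 days, extending the deadline to 2009-10-15.
Moreau filed on 2009-11-03, after the 2009-10-15 deadline, so the action is time-barred.

TIME-BARRED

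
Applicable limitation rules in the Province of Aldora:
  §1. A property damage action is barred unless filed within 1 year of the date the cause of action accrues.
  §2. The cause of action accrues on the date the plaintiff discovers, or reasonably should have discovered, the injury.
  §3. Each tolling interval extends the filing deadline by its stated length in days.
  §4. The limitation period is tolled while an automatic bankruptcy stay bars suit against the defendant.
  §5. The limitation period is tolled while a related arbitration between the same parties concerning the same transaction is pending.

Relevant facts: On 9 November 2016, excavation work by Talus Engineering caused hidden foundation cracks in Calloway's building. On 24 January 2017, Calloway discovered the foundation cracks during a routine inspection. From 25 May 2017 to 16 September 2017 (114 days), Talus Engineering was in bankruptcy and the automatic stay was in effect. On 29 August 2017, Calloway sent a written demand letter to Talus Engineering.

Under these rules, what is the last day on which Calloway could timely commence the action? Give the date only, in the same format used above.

18 May 2018

The claim did not accrue until Calloway discovered the injury on 24 January 2017; the 9 November 2016 act date does not start the clock under the stated rule.
1 year from 24 January 2017 is 24 January 2018.
The automatic bankruptcy stay from 25 May 2017 to 16 September 2017 tolled the period for 114 days, extending the deadline to 18 May 2018.
Nothing else in the chronology tolls or restarts the period.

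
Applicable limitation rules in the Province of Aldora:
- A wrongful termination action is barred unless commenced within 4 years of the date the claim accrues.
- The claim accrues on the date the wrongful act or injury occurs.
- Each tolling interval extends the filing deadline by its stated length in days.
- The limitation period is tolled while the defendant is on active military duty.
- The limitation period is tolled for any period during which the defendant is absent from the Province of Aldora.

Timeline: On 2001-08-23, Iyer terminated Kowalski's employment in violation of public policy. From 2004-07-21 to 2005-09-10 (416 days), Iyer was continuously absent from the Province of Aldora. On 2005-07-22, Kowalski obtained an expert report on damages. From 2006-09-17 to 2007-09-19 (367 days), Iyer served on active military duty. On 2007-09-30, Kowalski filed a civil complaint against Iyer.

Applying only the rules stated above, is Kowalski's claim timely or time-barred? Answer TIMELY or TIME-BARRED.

The claim accrued on 2001-08-23, the date of the act.
Adding the 4 years base period to 2001-08-23 gives a deadline of 2005-08-23, before any tolling.
The defendant's absence from the jurisdiction from 2004-07-21 to 2005-09-10 tolled the period for 416 days, extending the deadline to 2006-10-13.
The period was tolled for 367 days by the defendant's active military service (2006-09-17 to 2007-09-19), pushing the deadline to 2007-10-15.
Nothing else in the chronology tolls or restarts the period.
Kowalski filed on 2007-09-30, before the 2007-10-15 deadline, so the action is timely.

TIMELY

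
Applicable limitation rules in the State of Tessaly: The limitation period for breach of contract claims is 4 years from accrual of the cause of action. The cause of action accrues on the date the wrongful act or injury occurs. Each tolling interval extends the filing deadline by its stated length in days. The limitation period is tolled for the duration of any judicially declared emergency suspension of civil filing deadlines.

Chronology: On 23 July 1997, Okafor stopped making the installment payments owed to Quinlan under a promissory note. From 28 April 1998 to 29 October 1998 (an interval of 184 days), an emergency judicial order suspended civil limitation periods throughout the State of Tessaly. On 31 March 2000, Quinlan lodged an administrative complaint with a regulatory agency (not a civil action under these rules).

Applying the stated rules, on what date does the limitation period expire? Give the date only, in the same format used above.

The limitation period began to run on 23 July 1997.
Adding the 4 years base period to 23 July 1997 gives a deadline of 23 July 2001, before any tolling.
The period was tolled for 184 days by the emergency suspension of filing deadlines (28 April 1998 to 29 October 1998), pushing the deadline to 23 January 2002.
Nothing else in the chronology tolls or restarts the period.

23 January 2002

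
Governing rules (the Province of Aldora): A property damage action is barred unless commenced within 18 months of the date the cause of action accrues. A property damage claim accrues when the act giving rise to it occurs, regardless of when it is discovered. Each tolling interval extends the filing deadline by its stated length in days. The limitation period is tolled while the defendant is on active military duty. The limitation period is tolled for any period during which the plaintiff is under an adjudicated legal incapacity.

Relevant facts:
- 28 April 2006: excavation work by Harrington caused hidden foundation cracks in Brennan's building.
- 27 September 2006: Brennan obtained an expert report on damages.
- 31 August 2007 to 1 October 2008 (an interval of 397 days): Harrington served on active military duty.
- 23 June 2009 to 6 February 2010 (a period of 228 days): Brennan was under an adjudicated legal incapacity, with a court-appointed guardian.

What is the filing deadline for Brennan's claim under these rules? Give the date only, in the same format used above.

The cause of action accrued on 28 April 2006, the date of the act.
Adding the 18 months base period to 28 April 2006 gives a deadline of 28 October 2007, before any tolling.
Because the defendant's active military service ran from 31 August 2007 to 1 October 2008, the deadline is extended by 397 days to 28 November 2008.
By the time the plaintiff's legal incapacity began on 23 June 2009, the limitation period had already expired on 28 November 2008; that interval cannot revive it.
Nothing else in the chronology tolls or restarts the period.

28 November 2008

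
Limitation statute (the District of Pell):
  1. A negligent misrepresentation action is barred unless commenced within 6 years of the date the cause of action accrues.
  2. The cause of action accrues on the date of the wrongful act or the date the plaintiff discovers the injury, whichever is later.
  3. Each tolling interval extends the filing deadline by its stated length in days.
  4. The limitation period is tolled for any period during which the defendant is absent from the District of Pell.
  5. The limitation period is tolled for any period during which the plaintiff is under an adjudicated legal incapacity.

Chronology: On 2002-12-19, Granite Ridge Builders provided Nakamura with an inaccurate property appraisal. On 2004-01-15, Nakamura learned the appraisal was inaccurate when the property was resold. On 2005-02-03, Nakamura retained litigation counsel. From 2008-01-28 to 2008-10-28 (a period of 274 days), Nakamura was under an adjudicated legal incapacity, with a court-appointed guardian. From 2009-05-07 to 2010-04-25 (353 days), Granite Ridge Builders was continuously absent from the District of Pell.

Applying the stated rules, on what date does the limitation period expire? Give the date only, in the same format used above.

2011-10-04

Taking the later of the act (2002-12-19) and discovery (2004-01-15), the claim accrued on 2004-01-15.
6 years from 2004-01-15 is 2010-01-15.
Because the plaintiff's legal incapacity ran from 2008-01-28 to 2008-10-28, the deadline is extended by 274 days to 2010-10-16.
Because the defendant's absence from the jurisdiction ran from 2009-05-07 to 2010-04-25, the deadline is extended by 353 days to 2011-10-04.
None of the other events listed affects the running of the period under the stated rules.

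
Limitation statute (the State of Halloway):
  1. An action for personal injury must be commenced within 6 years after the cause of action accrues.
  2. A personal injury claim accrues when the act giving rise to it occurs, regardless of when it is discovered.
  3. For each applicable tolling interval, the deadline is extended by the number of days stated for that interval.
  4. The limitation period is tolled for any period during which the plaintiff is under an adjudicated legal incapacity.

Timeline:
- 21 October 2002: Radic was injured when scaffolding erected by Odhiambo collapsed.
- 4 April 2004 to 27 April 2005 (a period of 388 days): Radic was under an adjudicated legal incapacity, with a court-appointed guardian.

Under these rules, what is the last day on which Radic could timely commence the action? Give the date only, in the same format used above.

The claim accrued on 21 October 2002, when the wrongful act occurred.
6 years from 21 October 2002 is 21 October 2008.
The plaintiff's legal incapacity from 4 April 2004 to 27 April 2005 tolled the period for 388 days, extending the deadline to 13 November 2009.

13 November 2009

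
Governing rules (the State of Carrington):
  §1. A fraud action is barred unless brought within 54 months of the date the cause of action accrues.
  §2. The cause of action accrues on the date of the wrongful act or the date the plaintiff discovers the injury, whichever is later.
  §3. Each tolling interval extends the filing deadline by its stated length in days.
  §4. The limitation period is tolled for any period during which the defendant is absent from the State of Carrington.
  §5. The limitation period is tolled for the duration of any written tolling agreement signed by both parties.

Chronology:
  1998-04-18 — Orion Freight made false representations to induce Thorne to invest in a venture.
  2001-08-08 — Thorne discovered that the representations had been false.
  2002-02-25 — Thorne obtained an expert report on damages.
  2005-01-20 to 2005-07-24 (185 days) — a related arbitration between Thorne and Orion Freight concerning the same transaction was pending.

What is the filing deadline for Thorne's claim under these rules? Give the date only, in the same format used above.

Because discovery on 2001-08-08 post-dates the 1998-04-18 act, accrual under the later-of rule falls on 2001-08-08.
54 months from 2001-08-08 is 2006-02-08.
The pending related arbitration from 2005-01-20 to 2005-07-24 does not toll the period, because no stated rule makes a pending arbitration a tolling event.
Nothing else in the chronology tolls or restarts the period.

2006-02-08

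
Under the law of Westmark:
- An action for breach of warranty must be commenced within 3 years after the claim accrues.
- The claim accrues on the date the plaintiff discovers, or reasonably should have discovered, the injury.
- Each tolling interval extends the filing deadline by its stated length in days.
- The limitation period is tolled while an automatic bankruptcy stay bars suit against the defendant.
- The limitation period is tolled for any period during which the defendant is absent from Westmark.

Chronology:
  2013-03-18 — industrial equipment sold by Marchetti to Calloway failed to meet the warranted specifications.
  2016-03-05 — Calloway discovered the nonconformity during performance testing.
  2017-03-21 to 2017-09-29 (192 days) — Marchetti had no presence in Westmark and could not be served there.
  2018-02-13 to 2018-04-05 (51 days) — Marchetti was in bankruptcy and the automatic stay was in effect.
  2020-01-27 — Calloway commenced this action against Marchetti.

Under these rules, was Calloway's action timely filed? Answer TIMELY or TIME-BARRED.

Accrual is tied to discovery, so the period began on 2016-03-05 rather than on 2013-03-18 when the act occurred.
3 years from 2016-03-05 is 2019-03-05.
Because the defendant's absence from the jurisdiction ran from 2017-03-21 to 2017-09-29, the deadline is extended by 192 days to 2019-09-13.
The period was tolled for 51 days by the automatic bankruptcy stay (2018-02-13 to 2018-04-05), pushing the deadline to 2019-11-03.
Filing on 2020-01-27 missed the 2019-11-03 deadline — the action is time-barred.

TIME-BARRED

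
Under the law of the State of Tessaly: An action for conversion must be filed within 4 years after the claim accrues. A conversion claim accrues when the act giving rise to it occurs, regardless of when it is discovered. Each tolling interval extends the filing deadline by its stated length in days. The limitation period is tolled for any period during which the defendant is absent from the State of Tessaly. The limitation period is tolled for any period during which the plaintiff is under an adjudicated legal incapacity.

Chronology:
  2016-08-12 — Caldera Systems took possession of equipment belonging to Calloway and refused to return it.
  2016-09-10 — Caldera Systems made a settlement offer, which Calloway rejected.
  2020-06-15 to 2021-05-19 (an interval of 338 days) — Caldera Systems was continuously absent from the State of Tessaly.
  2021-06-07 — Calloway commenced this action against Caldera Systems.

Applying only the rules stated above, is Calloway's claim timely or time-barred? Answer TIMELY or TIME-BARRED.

TIMELY

The claim accrued on 2016-08-12, the date of the act.
Adding the 4 years base period to 2016-08-12 gives a deadline of 2020-08-12, before any tolling.
The period was tolled for 338 days by the defendant's absence from the jurisdiction (2020-06-15 to 2021-05-19), pushing the deadline to 2021-07-16.
The other events in the timeline have no effect on the limitation period under the stated rules.
Filing on 2021-06-07 beat the 2021-07-16 deadline — the action is timely.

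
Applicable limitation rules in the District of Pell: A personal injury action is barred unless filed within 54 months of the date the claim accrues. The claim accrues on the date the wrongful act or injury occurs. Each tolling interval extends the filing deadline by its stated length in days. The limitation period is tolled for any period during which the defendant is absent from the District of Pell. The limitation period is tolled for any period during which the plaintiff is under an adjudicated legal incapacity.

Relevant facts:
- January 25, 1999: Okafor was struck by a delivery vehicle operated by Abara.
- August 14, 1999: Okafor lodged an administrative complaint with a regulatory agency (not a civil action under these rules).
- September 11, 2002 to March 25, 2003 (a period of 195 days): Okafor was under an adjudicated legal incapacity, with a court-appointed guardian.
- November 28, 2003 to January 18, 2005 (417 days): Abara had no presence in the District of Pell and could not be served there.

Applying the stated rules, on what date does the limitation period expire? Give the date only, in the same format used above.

The claim accrued on January 25, 1999, the date of the act.
Adding the 54 months base period to January 25, 1999 gives a deadline of July 25, 2003, before any tolling.
Because the plaintiff's legal incapacity ran from September 11, 2002 to March 25, 2003, the deadline is extended by 195 days to February 5, 2004.
The period was tolled for 417 days by the defendant's absence from the jurisdiction (November 28, 2003 to January 18, 2005), pushing the deadline to March 28, 2005.
Nothing else in the chronology tolls or restarts the period.

March 28, 2005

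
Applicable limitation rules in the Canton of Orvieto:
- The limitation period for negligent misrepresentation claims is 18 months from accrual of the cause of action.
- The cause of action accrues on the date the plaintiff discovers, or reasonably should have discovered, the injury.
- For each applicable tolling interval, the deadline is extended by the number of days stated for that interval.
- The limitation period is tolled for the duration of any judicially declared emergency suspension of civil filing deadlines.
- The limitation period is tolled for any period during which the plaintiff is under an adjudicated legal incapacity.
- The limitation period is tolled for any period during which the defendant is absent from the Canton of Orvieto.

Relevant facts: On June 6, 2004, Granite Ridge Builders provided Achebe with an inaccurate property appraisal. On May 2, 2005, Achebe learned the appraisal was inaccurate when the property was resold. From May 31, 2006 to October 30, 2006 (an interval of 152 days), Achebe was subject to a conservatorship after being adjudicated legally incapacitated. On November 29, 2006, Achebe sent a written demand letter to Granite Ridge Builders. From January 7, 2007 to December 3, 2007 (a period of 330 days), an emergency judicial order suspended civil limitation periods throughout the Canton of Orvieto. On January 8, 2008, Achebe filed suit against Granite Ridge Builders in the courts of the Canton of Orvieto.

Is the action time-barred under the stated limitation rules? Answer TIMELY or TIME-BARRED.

Accrual is tied to discovery, so the period began on May 2, 2005 rather than on June 6, 2004 when the act occurred.
Adding the 18 months base period to May 2, 2005 gives a deadline of November 2, 2006, before any tolling.
The plaintiff's legal incapacity from May 31, 2006 to October 30, 2006 tolled the period for 152 days, extending the deadline to April 3, 2007.
The emergency suspension of filing deadlines from January 7, 2007 to December 3, 2007 tolled the period for 330 days, extending the deadline to February 27, 2008.
The other events in the timeline have no effect on the limitation period under the stated rules.
Filing on January 8, 2008 beat the February 27, 2008 deadline — the action is timely.

TIMELY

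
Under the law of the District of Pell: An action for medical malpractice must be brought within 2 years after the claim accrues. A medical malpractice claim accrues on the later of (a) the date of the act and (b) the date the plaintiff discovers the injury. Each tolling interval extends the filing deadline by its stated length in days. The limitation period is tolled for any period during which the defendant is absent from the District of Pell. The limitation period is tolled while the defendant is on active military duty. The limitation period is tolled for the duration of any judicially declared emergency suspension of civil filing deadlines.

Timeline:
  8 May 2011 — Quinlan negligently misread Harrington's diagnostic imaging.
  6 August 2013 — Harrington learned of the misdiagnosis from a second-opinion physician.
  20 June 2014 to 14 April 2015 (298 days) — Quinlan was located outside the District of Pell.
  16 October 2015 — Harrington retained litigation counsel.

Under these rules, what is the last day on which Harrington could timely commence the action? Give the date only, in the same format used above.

30 May 2016

Because discovery on 6 August 2013 post-dates the 8 May 2011 act, accrual under the later-of rule falls on 6 August 2013.
Adding the 2 years base period to 6 August 2013 gives a deadline of 6 August 2015, before any tolling.
The defendant's absence from the jurisdiction from 20 June 2014 to 14 April 2015 tolled the period for 298 days, extending the deadline to 30 May 2016.
The other events in the timeline have no effect on the limitation period under the stated rules.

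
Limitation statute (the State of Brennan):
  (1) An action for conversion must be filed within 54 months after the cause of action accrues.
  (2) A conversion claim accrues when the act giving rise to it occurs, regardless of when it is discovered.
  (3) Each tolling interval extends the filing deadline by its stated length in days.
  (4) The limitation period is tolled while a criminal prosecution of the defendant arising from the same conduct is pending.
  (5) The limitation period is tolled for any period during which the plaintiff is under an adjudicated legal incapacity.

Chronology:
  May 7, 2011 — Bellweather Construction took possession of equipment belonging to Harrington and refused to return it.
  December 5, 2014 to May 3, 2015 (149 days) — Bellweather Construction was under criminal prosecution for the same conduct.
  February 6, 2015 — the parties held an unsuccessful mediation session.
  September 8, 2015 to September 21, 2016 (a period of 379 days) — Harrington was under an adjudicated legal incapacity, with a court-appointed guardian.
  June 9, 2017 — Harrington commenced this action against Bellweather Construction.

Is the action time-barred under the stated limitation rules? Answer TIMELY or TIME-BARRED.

The claim accrued on May 7, 2011, when the wrongful act occurred.
The untolled deadline — 54 months after May 7, 2011 — is November 7, 2015.
Because the pending criminal prosecution ran from December 5, 2014 to May 3, 2015, the deadline is extended by 149 days to April 4, 2016.
The plaintiff's legal incapacity from September 8, 2015 to September 21, 2016 tolled the period for 379 days, extending the deadline to April 18, 2017.
None of the other events listed affects the running of the period under the stated rules.
Filing on June 9, 2017 missed the April 18, 2017 deadline — the action is time-barred.

TIME-BARRED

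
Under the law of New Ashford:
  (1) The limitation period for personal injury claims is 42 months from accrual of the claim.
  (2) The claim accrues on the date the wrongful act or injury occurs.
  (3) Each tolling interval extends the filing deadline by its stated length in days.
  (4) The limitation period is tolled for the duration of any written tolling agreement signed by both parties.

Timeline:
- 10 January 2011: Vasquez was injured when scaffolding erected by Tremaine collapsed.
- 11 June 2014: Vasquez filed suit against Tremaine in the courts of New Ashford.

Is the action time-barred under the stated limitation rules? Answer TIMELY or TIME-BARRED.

TIMELY

The limitation period began to run on 10 January 2011.
42 months from 10 January 2011 is 10 July 2014.
Vasquez filed on 11 June 2014, before the 10 July 2014 deadline, so the action is timely.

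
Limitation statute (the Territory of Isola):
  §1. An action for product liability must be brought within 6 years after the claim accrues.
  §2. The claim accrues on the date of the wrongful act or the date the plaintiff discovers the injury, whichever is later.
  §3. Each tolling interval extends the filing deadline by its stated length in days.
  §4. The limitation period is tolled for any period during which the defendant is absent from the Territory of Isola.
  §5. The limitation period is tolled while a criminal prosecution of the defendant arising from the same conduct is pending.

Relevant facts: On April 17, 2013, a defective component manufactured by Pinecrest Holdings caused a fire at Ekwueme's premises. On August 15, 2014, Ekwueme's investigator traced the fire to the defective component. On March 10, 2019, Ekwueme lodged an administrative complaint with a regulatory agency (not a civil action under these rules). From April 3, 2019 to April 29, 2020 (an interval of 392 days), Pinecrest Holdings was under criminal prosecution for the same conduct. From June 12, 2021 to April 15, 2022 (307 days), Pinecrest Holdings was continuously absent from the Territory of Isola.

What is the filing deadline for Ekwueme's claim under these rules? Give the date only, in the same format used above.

July 15, 2022

Because discovery on August 15, 2014 post-dates the April 17, 2013 act, accrual under the later-of rule falls on August 15, 2014.
Adding the 6 years base period to August 15, 2014 gives a deadline of August 15, 2020, before any tolling.
Because the pending criminal prosecution ran from April 3, 2019 to April 29, 2020, the deadline is extended by 392 days to September 11, 2021.
The period was tolled for 307 days by the defendant's absence from the jurisdiction (June 12, 2021 to April 15, 2022), pushing the deadline to July 15, 2022.
Nothing else in the chronology tolls or restarts the period.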